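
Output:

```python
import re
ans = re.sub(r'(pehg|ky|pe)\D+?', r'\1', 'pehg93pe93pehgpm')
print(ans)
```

peg93pe93pehgm

`|` is ordered: at each position the engine commits to the first alternative that works.
The replacement refers to a captured group, so each match is rewritten using its own captured text.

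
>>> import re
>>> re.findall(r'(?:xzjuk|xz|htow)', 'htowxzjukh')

The regex engine tests alternatives in the order written; an earlier branch that matches wins even if a later one would match more.
With no groups in the pattern, `findall` gives back each whole match — 2 here.

['htow', 'xzjuk']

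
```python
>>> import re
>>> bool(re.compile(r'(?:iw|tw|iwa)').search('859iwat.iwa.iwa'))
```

The match spans [3:5] → 'iw'.

True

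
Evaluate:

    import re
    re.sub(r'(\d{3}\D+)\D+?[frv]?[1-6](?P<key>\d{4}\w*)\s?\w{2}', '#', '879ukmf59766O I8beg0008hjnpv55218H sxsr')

Pattern: exactly 3 of a digit, then one or more of a non-digit (captured); then one or more of a non-digit (lazy), then optionally one of [frv], then a character in [1-6]; then exactly 4 of a digit, then zero or more of a word character (captured as 'key'); then optionally whitespace, then exactly 2 of a word character.
Matches: at [0:16] → '879ukmf59766O I8'; at [20:37] → '008hjnpv55218H sx'.
Each match is replaced by '#'.

'#beg0#sr'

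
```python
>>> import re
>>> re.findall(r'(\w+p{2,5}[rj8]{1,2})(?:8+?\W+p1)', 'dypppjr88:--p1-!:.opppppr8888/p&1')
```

['dypppjr']

Pattern: one or more of a word character, then 2 to 5 of a literal 'p', then 1 to 2 of one of [rj8] (captured); then one or more of the literal '8' (lazy), then one or more of a non-word character, then the literal 'p1' (non-capturing group).
Walking the string: at [0:14] match 'dypppjr88:--p1', group 1 = 'dypppjr'.
With a single group, `findall` returns only what that group captured — 1 item.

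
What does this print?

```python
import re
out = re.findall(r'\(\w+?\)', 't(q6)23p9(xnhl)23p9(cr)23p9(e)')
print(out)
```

['(q6)', '(xnhl)', '(cr)', '(e)']

With no groups in the pattern, `findall` gives back each whole match — 4 here.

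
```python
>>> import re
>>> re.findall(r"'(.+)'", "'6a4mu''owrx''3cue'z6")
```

["6a4mu''owrx''3cue"]

Matches: at [0:19] match "'6a4mu''owrx''3cue'", group 1 = "6a4mu''owrx''3cue".
Because there's exactly one group, `findall` drops the full match and keeps group 1 from the one hit.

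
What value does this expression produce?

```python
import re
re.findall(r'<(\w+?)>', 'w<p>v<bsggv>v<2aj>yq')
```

['p', 'bsggv', '2aj']

Matches: at [1:4] match '<p>', group 1 = 'p'; at [5:12] match '<bsggv>', group 1 = 'bsggv'; at [13:18] match '<2aj>', group 1 = '2aj'.
`findall` collects group 1 from each match (3 total).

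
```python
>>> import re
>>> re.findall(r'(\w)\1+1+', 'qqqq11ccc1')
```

['q', 'c']

`\1` is not a pattern — it's the concrete string captured by group 1, re-applied verbatim.
Scanning left to right: at [0:6] match 'qqqq11', group 1 = 'q'; at [6:10] match 'ccc1', group 1 = 'c'.
Because there's exactly one group, `findall` drops the full match and keeps group 1 from each hit.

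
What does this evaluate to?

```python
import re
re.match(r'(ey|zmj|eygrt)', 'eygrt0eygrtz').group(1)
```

'ey'

`|` is ordered: at each position the engine commits to the first alternative that works.
With `match`, the pattern is implicitly anchored at the beginning.
The match spans [0:2] → 'ey'.
Captured: group 1 = 'ey'.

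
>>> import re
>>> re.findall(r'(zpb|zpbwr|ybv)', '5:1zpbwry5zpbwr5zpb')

['zpb', 'zpb', 'zpb']

The regex engine tests alternatives in the order written; an earlier branch that matches wins even if a later one would match more.
Matches: at [3:6] match 'zpb', group 1 = 'zpb'; at [10:13] match 'zpb', group 1 = 'zpb'; at [16:19] match 'zpb', group 1 = 'zpb'.
`findall` collects group 1 from each match (3 total).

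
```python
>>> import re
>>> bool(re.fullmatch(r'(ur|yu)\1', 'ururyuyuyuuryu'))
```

False

For `fullmatch`, every character of the input must be accounted for by the pattern.
Here the string isn't matched end-to-end, so the call returns None, and `bool(None)` is False.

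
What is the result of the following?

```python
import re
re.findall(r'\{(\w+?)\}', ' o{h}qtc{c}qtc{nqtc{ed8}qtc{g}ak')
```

['h', 'c', 'ed8', 'g']

Scanning left to right: at [2:5] match '{h}', group 1 = 'h'; at [8:11] match '{c}', group 1 = 'c'; at [19:24] match '{ed8}', group 1 = 'ed8'; at [27:30] match '{g}', group 1 = 'g'.
`findall` collects group 1 from each match (4 total).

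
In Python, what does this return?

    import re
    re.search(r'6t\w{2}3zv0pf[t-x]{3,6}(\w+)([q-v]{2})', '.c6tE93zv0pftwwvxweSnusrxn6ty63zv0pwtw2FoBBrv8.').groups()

('eSnusrxn6ty63zv0pwtw2FoBB', 'rv')

Pattern: the literal '6t', then exactly 2 of a word character; then the literal '3zv', then the literal '0pf'; then 3 to 6 of a character in [t-x]; then one or more of a word character (captured); then exactly 2 of a character in [q-v] (captured).
Unlike `match`, `search` isn't anchored — it looks for the pattern anywhere in the string.
The match spans [2:45] → '6tE93zv0pftwwvxweSnusrxn6ty63zv0pwtw2FoBBrv'.
Captured: group 1 = 'eSnusrxn6ty63zv0pwtw2FoBB', group 2 = 'rv'.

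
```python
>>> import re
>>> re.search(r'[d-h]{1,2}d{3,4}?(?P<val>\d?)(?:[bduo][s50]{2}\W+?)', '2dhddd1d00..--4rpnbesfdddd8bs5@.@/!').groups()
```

('1',)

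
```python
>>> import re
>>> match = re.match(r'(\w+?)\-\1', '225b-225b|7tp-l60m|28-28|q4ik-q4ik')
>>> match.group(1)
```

'225b'

The backreference `\1` re-matches whatever the first group consumed, character for character.
`re.match` won't scan ahead — the pattern has to work from the very first character.
The match spans [0:9] → '225b-225b'.
Captured: group 1 = '225b'.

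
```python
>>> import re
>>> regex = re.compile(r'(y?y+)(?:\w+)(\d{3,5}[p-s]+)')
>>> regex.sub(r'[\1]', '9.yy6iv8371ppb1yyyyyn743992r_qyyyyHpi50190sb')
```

The pattern matches optionally a literal 'y', then one or more of the literal 'y' (captured); then one or more of a word character (non-capturing group); then 3 to 5 of a digit, then one or more of a character in [p-s] (captured).
`\1` in the replacement pulls in group 1's text for each match.

'9.[yy]b'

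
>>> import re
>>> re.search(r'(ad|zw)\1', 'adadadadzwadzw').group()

A backreference is literal: `\1` must see the identical characters the first group matched.
The match spans [0:4] → 'adad'.

'adad'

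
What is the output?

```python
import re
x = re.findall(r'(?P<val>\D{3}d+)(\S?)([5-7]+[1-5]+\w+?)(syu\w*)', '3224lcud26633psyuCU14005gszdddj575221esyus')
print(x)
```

The `?` after the quantifier makes it lazy — it takes as little as possible before letting the rest of the pattern try.
4 groups means the one result is a tuple of 4 captured strings — 1 here.

[('lcud', '2', '6633p', 'syuCU14005gszdddj575221esyus')]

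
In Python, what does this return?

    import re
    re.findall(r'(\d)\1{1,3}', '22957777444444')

The backreference `\1` re-matches whatever the first group consumed, character for character.
`findall` collects group 1 from each match (4 total).

['2', '7', '4', '4']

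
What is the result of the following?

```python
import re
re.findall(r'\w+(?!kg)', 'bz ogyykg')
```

['bz', 'ogyykg']

A negative assertion filters positions out without eating any characters.
No capturing groups, so `findall` returns the 2 full match strings.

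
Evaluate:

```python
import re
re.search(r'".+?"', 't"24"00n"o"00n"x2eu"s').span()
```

`re.search` scans for the first position where the pattern succeeds.
The match spans [1:5] → '"24"'.

(1, 5)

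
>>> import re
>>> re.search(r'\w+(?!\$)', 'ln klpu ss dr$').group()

The negative lookaround is zero-width — it rules out positions where the adjacent text would match, without consuming anything.
Unlike `match`, `search` isn't anchored — it looks for the pattern anywhere in the string.
The match spans [0:2] → 'ln'.

'ln'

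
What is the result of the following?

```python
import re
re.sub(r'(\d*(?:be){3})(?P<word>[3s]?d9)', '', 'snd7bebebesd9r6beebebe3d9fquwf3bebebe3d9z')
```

The pattern matches zero or more of a digit, then the literal 'be' repeated 3 times (captured); then optionally one of [3s], then the literal 'd9' (captured as 'word').
Each match is replaced by ''.

'sndr6beebebe3d9fquwfz'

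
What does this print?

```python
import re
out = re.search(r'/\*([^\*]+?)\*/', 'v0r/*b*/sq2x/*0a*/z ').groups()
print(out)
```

('b',)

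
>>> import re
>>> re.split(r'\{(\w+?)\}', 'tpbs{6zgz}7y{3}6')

['tpbs', '6zgz', '7y', '3', '6']

Matches to split on: at [4:10] → '{6zgz}'; at [12:15] → '{3}'.
The group in the pattern means `split` returns the separators' captures alongside the pieces.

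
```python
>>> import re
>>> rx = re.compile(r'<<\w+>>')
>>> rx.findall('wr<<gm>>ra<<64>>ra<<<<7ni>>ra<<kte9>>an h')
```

['<<gm>>', '<<64>>', '<<7ni>>', '<<kte9>>']

Walking the string: at [2:8] → '<<gm>>'; at [10:16] → '<<64>>'; at [20:27] → '<<7ni>>'; at [29:37] → '<<kte9>>'.
Since nothing is captured, `findall` lists the 4 matched substrings directly.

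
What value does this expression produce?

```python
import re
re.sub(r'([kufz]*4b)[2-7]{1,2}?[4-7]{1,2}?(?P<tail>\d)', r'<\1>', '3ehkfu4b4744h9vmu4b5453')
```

Pattern: zero or more of one of [kufz], then the literal '4b' (captured); then 1 to 2 of a character in [2-7] (lazy), then 1 to 2 of a character in [4-7] (lazy); then a digit (captured as 'tail').
Matches: at [3:11] → 'kfu4b474'; at [16:22] → 'u4b545'.
`\1` in the replacement pulls in group 1's text for each match.

'3eh<kfu4b>4h9vm<u4b>3'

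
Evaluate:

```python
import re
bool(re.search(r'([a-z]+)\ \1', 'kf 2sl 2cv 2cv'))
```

After group 1 captures some text, `\1` only succeeds where that same text appears again.
`search` walks the string left to right and returns the first match it finds.
Here nothing in the string fits, so the call returns None, and `bool(None)` is False.

False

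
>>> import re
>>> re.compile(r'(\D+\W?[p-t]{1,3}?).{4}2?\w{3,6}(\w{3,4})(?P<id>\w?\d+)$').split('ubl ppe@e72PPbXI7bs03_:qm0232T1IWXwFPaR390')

['ubl ppe@e72PPbXI7bs03', '_:q', 'FPaR', '390', '']

Pattern: one or more of a non-digit, then optionally a non-word character, then 1 to 3 of a character in [p-t] (lazy) (captured); then exactly 4 of any character, then optionally a literal '2', then 3 to 6 of a word character; then 3 to 4 of a word character (captured); then optionally a word character, then one or more of a digit (captured as 'id'); then anchored at the end.
Matches to split on: at [21:42] → '_:qm0232T1IWXwFPaR390'.
Because the pattern has a capturing group, `split` also inserts each captured text between the pieces.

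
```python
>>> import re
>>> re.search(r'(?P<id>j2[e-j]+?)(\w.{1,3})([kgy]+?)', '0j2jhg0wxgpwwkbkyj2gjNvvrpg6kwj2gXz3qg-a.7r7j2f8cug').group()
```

'j2jhg0wxg'

The pattern matches the literal 'j2', then one or more of a character in [e-j] (lazy) (captured as 'id'); then a word character, then 1 to 3 of any character (captured); then one or more of one of [kgy] (lazy) (captured).
Unlike `match`, `search` isn't anchored — it looks for the pattern anywhere in the string.
The match spans [1:10] → 'j2jhg0wxg'.
Captured: group 1 = 'j2jh', group 2 = 'g0wx', group 3 = 'g'.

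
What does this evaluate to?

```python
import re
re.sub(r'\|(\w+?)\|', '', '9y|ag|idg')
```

'9yidg'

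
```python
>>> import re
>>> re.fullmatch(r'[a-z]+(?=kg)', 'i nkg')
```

`re.fullmatch` requires the pattern to consume the entire string.
Here there's no way to consume every character, so the call returns None.

None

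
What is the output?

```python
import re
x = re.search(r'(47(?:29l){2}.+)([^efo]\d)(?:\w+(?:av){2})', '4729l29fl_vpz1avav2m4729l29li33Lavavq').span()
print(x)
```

(20, 36)

The pattern matches the literal '47', then the literal '29l' repeated 2 times, then one or more of any character (captured); then any character except [efo], then a digit (captured); then one or more of a word character, then the literal 'av' repeated 2 times (non-capturing group).
`search` walks the string left to right and returns the first match it finds.
The match spans [20:36] → '4729l29li33Lavav'.
Captured: group 1 = '4729l29li', group 2 = '33'.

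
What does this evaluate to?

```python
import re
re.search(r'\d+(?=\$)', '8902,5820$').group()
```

'5820'

Because the assertion is zero-width, the text it checks is not consumed and won't appear in the result.
`search` walks the string left to right and returns the first match it finds.
The match spans [5:9] → '5820'.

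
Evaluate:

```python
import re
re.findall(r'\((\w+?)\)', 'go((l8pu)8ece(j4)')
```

['l8pu', 'j4']

Because there's exactly one group, `findall` drops the full match and keeps group 1 from each hit.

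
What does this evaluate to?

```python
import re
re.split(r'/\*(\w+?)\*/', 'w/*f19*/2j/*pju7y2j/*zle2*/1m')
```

Matches to split on: at [1:8] → '/*f19*/'; at [19:27] → '/*zle2*/'.
`re.split` interleaves the captured-group text with the surrounding fragments.

['w', 'f19', '2j/*pju7y2j', 'zle2', '1m']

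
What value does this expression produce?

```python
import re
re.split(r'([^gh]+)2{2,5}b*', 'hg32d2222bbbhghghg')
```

Pattern: one or more of any character except [gh] (captured); then 2 to 5 of a literal '2', then zero or more of a literal 'b'.
Matches to split on: at [2:12] → '32d2222bbb'.
`re.split` interleaves the captured-group text with the surrounding fragments.

['hg', '32d22', 'hghghg']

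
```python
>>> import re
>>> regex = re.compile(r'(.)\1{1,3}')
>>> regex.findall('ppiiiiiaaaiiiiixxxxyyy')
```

The backreference `\1` re-matches whatever the first group consumed, character for character.
One capturing group, so `findall` returns just the captured substring from each match — 6 in all.

['p', 'i', 'a', 'i', 'x', 'y']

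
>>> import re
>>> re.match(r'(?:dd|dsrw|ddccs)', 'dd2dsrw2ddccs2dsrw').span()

(0, 2)

`re.match` only tries the pattern at the start of the string.
The match spans [0:2] → 'dd'.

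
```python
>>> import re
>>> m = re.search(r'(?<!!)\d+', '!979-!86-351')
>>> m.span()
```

The negative lookahead/lookbehind blocks any match where the forbidden context is present.
`search` walks the string left to right and returns the first match it finds.
The match spans [2:4] → '79'.

(2, 4)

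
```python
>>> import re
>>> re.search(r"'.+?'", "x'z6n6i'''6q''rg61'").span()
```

A non-greedy quantifier consumes as few characters as it can — just enough that the remainder of the pattern still matches from where it stops; whatever follows it matches normally.
Unlike `match`, `search` isn't anchored — it looks for the pattern anywhere in the string.
The match spans [1:8] → "'z6n6i'".

(1, 8)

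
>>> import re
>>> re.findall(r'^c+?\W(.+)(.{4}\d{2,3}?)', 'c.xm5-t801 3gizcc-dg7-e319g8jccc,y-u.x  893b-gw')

The pattern matches anchored at the start of the string; then one or more of the literal 'c' (lazy), then a non-word character; then one or more of any character (captured); then exactly 4 of any character, then 2 to 3 of a digit (lazy) (captured).
Scanning left to right: at [0:43] match 'c.xm5-t801 3gizcc-dg7-e319g8jccc,y-u.x  893', groups = ('xm5-t801 3gizcc-dg7-e319g8jccc,y-u.', 'x  893').
2 groups means the one result is a tuple of 2 captured strings — 1 here.

[('xm5-t801 3gizcc-dg7-e319g8jccc,y-u.', 'x  893')]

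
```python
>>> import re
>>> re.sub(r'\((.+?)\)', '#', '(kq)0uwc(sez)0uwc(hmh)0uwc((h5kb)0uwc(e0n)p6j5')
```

A `+?`/`*?`/`{m,n}?` starts at its minimum and grows only as far as needed for what follows to match.
Matches: at [0:4] → '(kq)'; at [8:13] → '(sez)'; at [17:22] → '(hmh)'; at [26:33] → '((h5kb)'; at [37:42] → '(e0n)'.
`sub` substitutes '#' at each match site.

'#0uwc#0uwc#0uwc#0uwc#p6j5'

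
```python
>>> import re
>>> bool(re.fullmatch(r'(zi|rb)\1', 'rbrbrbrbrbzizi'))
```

`\1` has to match the exact text group 1 already captured.
`re.fullmatch` requires the pattern to consume the entire string.
Here the pattern can't cover the whole string, so the call returns None, and `bool(None)` is False.

False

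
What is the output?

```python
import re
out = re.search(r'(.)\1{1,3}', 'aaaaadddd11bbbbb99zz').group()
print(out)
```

After group 1 captures some text, `\1` only succeeds where that same text appears again.
`search` walks the string left to right and returns the first match it finds.
The match spans [0:4] → 'aaaa'.
Captured: group 1 = 'a'.

aaaa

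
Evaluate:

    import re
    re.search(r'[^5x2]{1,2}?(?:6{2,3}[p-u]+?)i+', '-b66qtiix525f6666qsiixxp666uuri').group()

'-b66qtii'

Pattern: 1 to 2 of any character except [5x2] (lazy); then 2 to 3 of a literal '6', then one or more of a character in [p-u] (lazy) (non-capturing group); then one or more of a literal 'i'.
The match spans [0:8] → '-b66qtii'.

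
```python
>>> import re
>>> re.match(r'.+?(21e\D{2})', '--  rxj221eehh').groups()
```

The match spans [0:13] → '--  rxj221eeh'.
Captured: group 1 = '21eeh'.

('21eeh',)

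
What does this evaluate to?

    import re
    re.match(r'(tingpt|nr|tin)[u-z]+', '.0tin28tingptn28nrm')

None

`re.match` only tries the pattern at the start of the string.
Here the string doesn't start with a match, so the call returns None.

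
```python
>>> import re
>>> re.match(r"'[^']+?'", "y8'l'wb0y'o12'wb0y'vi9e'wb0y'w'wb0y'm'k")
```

None

`re.match` only tries the pattern at the start of the string.
Here the pattern fails at index 0, so the call returns None.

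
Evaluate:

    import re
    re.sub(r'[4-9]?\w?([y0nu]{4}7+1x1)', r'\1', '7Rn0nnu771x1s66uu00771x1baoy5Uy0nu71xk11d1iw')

'7R0nnu771x1suu00771x1baoy5Uy0nu71xk11d1iw'

Each match is replaced using the text its own group 1 captured.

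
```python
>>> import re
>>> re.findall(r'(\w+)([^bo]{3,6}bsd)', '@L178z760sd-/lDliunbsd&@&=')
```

2 groups means the one result is a tuple of 2 captured strings — 1 here.

[('lDl', 'iunbsd')]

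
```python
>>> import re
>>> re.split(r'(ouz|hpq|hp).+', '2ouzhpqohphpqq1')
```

['2', 'ouz', '']

Because the pattern has a capturing group, `split` also inserts each captured text between the pieces.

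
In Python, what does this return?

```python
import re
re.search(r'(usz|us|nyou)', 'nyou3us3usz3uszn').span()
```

`re.search` tries every starting position until one works.
The match spans [0:4] → 'nyou'.
Captured: group 1 = 'nyou'.

(0, 4)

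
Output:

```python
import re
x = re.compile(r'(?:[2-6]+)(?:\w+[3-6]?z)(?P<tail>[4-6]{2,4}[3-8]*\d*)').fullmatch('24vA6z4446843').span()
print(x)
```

This matches one or more of a character in [2-6] (non-capturing group); then one or more of a word character, then optionally a character in [3-6], then the literal 'z' (non-capturing group); then 2 to 4 of a character in [4-6], then zero or more of a character in [3-8], then zero or more of a digit (captured as 'tail').
`re.fullmatch` is like wrapping the pattern in `^…$` (in single-line mode).
The match spans [0:13] → '24vA6z4446843'.
Captured: group 1 = '4446843'.

(0, 13)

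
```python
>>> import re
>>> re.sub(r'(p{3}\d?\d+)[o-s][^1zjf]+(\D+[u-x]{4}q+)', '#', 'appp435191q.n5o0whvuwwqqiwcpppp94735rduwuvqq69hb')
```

'a#69hb'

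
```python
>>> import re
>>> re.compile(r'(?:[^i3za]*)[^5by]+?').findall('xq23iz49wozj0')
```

['xq23', 'i', 'z', '49woz', 'j0']

Lazy quantifiers expand one character at a time until the remainder of the pattern can match.
Since nothing is captured, `findall` lists the 5 matched substrings directly.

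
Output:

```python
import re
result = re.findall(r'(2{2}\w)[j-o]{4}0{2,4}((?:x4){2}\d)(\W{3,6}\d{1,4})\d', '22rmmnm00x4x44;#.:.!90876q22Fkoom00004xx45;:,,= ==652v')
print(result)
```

[('22r', 'x4x44', ';#.:.!9087')]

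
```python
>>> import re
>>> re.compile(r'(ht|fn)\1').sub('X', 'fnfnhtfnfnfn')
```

'XhtXfn'

The backreference `\1` re-matches whatever the first group consumed, character for character.
Matches: at [0:4] → 'fnfn'; at [6:10] → 'fnfn'.
`sub` substitutes 'X' at each match site.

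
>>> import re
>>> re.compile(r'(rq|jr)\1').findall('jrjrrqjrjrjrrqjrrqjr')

The backreference `\1` re-matches whatever the first group consumed, character for character.
Walking the string: at [0:4] match 'jrjr', group 1 = 'jr'; at [6:10] match 'jrjr', group 1 = 'jr'.
With a single group, `findall` returns only what that group captured — 2 items.

['jr', 'jr']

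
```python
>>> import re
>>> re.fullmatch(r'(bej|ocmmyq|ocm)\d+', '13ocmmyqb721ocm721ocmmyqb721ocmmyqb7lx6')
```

None

`fullmatch` succeeds only if the pattern covers the string from start to end.
Here there's no way to consume every character, so the call returns None.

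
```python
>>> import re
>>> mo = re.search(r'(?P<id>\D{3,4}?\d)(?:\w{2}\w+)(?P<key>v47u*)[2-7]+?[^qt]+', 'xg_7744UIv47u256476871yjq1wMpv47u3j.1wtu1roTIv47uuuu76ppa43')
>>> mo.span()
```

This matches 3 to 4 of a non-digit (lazy), then a digit (captured as 'id'); then exactly 2 of a word character, then one or more of a word character (non-capturing group); then the literal 'v47', then zero or more of the literal 'u' (captured as 'key'); then one or more of a character in [2-7] (lazy), then one or more of any character except [qt].
The match spans [0:38] → 'xg_7744UIv47u256476871yjq1wMpv47u3j.1w'.

(0, 38)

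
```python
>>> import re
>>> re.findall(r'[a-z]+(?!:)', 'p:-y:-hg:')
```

['h']

The negative lookaround is zero-width — it rules out positions where the adjacent text would match, without consuming anything.
Scanning left to right: at [6:7] → 'h'.
With no groups in the pattern, `findall` gives back each whole match — 1 here.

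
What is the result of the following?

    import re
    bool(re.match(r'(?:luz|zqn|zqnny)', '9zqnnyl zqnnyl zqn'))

False

`match` is anchored at position 0; if the pattern doesn't fit there, it returns None.
Here the pattern fails at index 0, so the call returns None, and `bool(None)` is False.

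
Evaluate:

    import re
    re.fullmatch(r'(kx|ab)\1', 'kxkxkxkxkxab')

`re.fullmatch` is like wrapping the pattern in `^…$` (in single-line mode).
Here there's no way to consume every character, so the call returns None.

None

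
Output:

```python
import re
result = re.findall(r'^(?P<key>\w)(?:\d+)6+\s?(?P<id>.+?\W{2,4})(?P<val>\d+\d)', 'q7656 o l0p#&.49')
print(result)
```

[('q', 'o l0p#&.', '49')]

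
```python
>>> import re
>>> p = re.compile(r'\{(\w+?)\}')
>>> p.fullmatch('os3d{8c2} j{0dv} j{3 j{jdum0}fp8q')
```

`re.fullmatch` requires the pattern to consume the entire string.
Here there's no way to consume every character, so the call returns None.

None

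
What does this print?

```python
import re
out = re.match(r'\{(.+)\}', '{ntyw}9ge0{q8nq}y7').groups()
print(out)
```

('ntyw}9ge0{q8nq',)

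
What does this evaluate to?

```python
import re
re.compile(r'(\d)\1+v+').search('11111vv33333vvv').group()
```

`\1` is not a pattern — it's the concrete string captured by group 1, re-applied verbatim.
The match spans [0:7] → '11111vv'.

'11111vv'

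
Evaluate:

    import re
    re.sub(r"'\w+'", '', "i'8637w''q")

Matches: at [1:8] → "'8637w'".
Each match is replaced by ''.

"i'q"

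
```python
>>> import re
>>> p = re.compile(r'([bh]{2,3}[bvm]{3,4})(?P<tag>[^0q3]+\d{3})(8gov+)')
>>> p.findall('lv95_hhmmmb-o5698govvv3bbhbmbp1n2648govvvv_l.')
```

The pattern matches 2 to 3 of one of [bh], then 3 to 4 of one of [bvm] (captured); then one or more of any character except [0q3], then exactly 3 of a digit (captured as 'tag'); then a literal '8', then the literal 'go', then one or more of the literal 'v' (captured).
Multiple groups make `findall` return tuples — one 3-tuple for each match.

[('hhmmmb', '-o569', '8govvv'), ('bbhbmb', 'p1n264', '8govvvv')]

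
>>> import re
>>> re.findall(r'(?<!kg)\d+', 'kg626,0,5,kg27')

['26', '0', '5', '7']

Because the assertion is negative and zero-width, positions next to the forbidden text are skipped.
Scanning left to right: at [3:5] → '26'; at [6:7] → '0'; at [8:9] → '5'; at [13:14] → '7'.
With no groups in the pattern, `findall` gives back each whole match — 4 here.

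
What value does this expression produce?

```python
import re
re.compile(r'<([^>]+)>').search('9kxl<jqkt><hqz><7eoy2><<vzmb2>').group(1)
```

`search` walks the string left to right and returns the first match it finds.
The match spans [4:10] → '<jqkt>'.
Captured: group 1 = 'jqkt'.

'jqkt'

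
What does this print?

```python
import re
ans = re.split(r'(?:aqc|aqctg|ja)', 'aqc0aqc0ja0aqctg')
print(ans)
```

Alternation isn't longest-match — the leftmost alternative that fits at this position is chosen.
Matches to split on: at [0:3] → 'aqc'; at [4:7] → 'aqc'; at [8:10] → 'ja'; at [11:14] → 'aqc'.
`split` removes every match and returns the 5 fragments in between.

['', '0', '0', '0', 'tg']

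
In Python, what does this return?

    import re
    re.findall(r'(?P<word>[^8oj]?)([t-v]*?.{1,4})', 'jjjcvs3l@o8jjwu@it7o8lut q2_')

This matches optionally any character except [8oj] (captured as 'word'); then zero or more of a character in [t-v] (lazy), then 1 to 4 of any character (captured).
A non-greedy quantifier consumes as few characters as it can — just enough that the remainder of the pattern still matches from where it stops; whatever follows it matches normally.
Scanning left to right: at [0:4] match 'jjjc', groups = ('', 'jjjc'); at [4:9] match 'vs3l@', groups = ('v', 's3l@'); at [9:13] match 'o8jj', groups = ('', 'o8jj'); at [13:18] match 'wu@it', groups = ('w', 'u@it'); at [18:23] match '7o8lu', groups = ('7', 'o8lu'); ….
With 2 capturing groups, `findall` returns a 2-tuple per match.

[('', 'jjjc'), ('v', 's3l@'), ('', 'o8jj'), ('w', 'u@it'), ('7', 'o8lu'), ('t', ' q2_')]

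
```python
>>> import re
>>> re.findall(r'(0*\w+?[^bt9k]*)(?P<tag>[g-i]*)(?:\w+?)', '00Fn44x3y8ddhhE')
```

[('00Fn44x3y8ddhh', '')]

The pattern matches zero or more of a literal '0', then one or more of a word character (lazy), then zero or more of any character except [bt9k] (captured); then zero or more of a character in [g-i] (captured as 'tag'); then one or more of a word character (lazy) (non-capturing group).
Scanning left to right: at [0:15] match '00Fn44x3y8ddhhE', groups = ('00Fn44x3y8ddhh', '').
2 groups means the one result is a tuple of 2 captured strings — 1 here.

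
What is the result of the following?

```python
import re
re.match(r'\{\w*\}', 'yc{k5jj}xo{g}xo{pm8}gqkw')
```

`re.match` won't scan ahead — the pattern has to work from the very first character.
Here the pattern fails at index 0, so the call returns None.

None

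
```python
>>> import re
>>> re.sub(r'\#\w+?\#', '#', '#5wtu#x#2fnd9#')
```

Matches: at [0:6] → '#5wtu#'; at [7:14] → '#2fnd9#'.
Every occurrence is swapped for '#'.

'#x#'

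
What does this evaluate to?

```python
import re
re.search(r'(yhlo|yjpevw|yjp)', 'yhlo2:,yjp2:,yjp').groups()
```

('yhlo',)

The match spans [0:4] → 'yhlo'.
Captured: group 1 = 'yhlo'.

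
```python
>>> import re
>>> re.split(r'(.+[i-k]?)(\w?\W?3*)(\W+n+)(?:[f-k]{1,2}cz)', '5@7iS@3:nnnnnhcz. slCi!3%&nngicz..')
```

['', '5@7iS@3:nnnnnhcz. slCi!3%', '', '&nn', '..']

This matches one or more of any character, then optionally a character in [i-k] (captured); then optionally a word character, then optionally a non-word character, then zero or more of the literal '3' (captured); then one or more of a non-word character, then one or more of the literal 'n' (captured); then 1 to 2 of a character in [f-k], then the literal 'cz' (non-capturing group).
`re.split` interleaves the captured-group text with the surrounding fragments.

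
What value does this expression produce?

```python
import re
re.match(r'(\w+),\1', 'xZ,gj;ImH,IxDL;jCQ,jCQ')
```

None

`\1` is not a pattern — it's the concrete string captured by group 1, re-applied verbatim.
`re.match` won't scan ahead — the pattern has to work from the very first character.
Here the string doesn't start with a match, so the call returns None.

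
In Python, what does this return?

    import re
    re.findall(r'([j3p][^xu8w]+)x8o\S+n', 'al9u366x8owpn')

['366']

This matches one of [j3p], then one or more of any character except [xu8w] (captured); then the literal 'x8o', then one or more of a non-whitespace character, then a literal 'n'.
Walking the string: at [4:13] match '366x8owpn', group 1 = '366'.
With a single group, `findall` returns only what that group captured — 1 item.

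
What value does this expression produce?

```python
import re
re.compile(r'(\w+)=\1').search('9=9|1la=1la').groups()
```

The match spans [0:3] → '9=9'.
Captured: group 1 = '9'.

('9',)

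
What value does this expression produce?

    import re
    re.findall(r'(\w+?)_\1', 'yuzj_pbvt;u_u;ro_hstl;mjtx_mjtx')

['u', 'mjtx']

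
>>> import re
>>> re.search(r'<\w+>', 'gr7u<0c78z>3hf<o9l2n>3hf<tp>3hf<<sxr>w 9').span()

(4, 11)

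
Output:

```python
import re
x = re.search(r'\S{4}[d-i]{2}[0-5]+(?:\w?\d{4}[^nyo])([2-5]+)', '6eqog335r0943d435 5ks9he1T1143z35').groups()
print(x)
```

('35',)

The match spans [18:33] → '5ks9he1T1143z35'.
Captured: group 1 = '35'.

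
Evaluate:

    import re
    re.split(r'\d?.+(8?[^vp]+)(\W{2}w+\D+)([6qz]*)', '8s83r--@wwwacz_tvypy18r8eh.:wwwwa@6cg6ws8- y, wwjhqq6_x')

['', 'y', ', wwjhqq', '6', '_x']

Because the pattern has a capturing group, `split` also inserts each captured text between the pieces.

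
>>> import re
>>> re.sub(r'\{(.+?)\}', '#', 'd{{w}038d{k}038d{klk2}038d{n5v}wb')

Each match is replaced by '#'.

'd#038d#038d#038d#wb'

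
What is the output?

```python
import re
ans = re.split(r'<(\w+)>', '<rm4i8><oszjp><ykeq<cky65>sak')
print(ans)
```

Matches to split on: at [0:7] → '<rm4i8>'; at [7:14] → '<oszjp>'; at [19:26] → '<cky65>'.
The group in the pattern means `split` returns the separators' captures alongside the pieces.

['', 'rm4i8', '', 'oszjp', '<ykeq', 'cky65', 'sak']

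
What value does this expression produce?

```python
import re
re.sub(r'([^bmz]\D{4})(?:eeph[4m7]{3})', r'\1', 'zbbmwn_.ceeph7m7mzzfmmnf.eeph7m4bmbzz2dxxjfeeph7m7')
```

The pattern matches any character except [bmz], then exactly 4 of a non-digit (captured); then the literal 'ee', then the literal 'ph', then exactly 3 of one of [4m7] (non-capturing group).
Matches: at [4:16] → 'wn_.ceeph7m7'; at [38:50] → 'dxxjfeeph7m7'.
Each match is replaced using the text its own group 1 captured.

'zbbmwn_.cmzzfmmnf.eeph7m4bmbzz2dxxjf'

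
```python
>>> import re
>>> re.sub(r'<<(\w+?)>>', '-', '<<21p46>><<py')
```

Matches: at [0:9] → '<<21p46>>'.
`sub` substitutes '-' at each match site.

'-<<py'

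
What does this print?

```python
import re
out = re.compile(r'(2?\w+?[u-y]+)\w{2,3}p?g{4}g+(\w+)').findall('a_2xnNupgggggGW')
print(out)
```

[('a_2x', 'GW')]

This matches optionally a literal '2', then one or more of a word character (lazy), then one or more of a character in [u-y] (captured); then 2 to 3 of a word character, then optionally the literal 'p'; then exactly 4 of a literal 'g', then one or more of a literal 'g'; then one or more of a word character (captured).
Walking the string: at [0:15] match 'a_2xnNupgggggGW', groups = ('a_2x', 'GW').
With 2 capturing groups, `findall` returns a 2-tuple per match.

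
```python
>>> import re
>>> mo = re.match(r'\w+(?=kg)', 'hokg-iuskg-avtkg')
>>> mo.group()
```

'ho'

The `(?=…)`/`(?<=…)` assertion just peeks at neighbouring text; it doesn't advance the match position.
`re.match` won't scan ahead — the pattern has to work from the very first character.
The match spans [0:2] → 'ho'.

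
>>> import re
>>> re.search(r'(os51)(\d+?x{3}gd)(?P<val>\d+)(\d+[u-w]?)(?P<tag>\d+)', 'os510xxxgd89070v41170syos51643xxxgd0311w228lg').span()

Pattern: the literal 'os', then the literal '51' (captured); then one or more of a digit (lazy), then exactly 3 of the literal 'x', then the literal 'gd' (captured); then one or more of a digit (captured as 'val'); then one or more of a digit, then optionally a character in [u-w] (captured); then one or more of a digit (captured as 'tag').
The match spans [0:21] → 'os510xxxgd89070v41170'.

(0, 21)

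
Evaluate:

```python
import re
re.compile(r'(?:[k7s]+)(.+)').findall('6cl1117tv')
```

['tv']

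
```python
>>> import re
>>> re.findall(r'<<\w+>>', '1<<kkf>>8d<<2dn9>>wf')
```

Since nothing is captured, `findall` lists the 2 matched substrings directly.

['<<kkf>>', '<<2dn9>>']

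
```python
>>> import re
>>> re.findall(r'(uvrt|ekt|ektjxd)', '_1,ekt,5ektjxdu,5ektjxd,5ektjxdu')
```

['ekt', 'ekt', 'ekt', 'ekt']

The regex engine tests alternatives in the order written; an earlier branch that matches wins even if a later one would match more.
Scanning left to right: at [3:6] match 'ekt', group 1 = 'ekt'; at [8:11] match 'ekt', group 1 = 'ekt'; at [17:20] match 'ekt', group 1 = 'ekt'; at [25:28] match 'ekt', group 1 = 'ekt'.
With a single group, `findall` returns only what that group captured — 4 items.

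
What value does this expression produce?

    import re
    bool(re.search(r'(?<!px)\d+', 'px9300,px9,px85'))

True

The negative lookahead/lookbehind blocks any match where the forbidden context is present.
`re.search` tries every starting position until one works.
The match spans [3:6] → '300'.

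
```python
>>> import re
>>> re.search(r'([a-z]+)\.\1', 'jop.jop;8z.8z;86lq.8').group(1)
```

'jop'

The match spans [0:7] → 'jop.jop'.
Captured: group 1 = 'jop'.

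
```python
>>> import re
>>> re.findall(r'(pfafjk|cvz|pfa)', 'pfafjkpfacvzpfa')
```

['pfafjk', 'pfa', 'cvz', 'pfa']

`|` is ordered: at each position the engine commits to the first alternative that works.
Matches: at [0:6] match 'pfafjk', group 1 = 'pfafjk'; at [6:9] match 'pfa', group 1 = 'pfa'; at [9:12] match 'cvz', group 1 = 'cvz'; at [12:15] match 'pfa', group 1 = 'pfa'.
With a single group, `findall` returns only what that group captured — 4 items.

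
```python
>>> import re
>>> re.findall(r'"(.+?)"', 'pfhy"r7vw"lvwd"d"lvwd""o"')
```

With the lazy modifier that quantifier settles for the fewest repetitions that let the rest of the pattern succeed (the atoms after it are unaffected and can still be greedy).
Matches: at [4:10] match '"r7vw"', group 1 = 'r7vw'; at [14:17] match '"d"', group 1 = 'd'; at [21:25] match '""o"', group 1 = '"o'.
One capturing group, so `findall` returns just the captured substring from each match — 3 in all.

['r7vw', 'd', '"o']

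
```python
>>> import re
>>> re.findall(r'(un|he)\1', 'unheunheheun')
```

A backreference is literal: `\1` must see the identical characters the first group matched.
Walking the string: at [6:10] match 'hehe', group 1 = 'he'.
Because there's exactly one group, `findall` drops the full match and keeps group 1 from the one hit.

['he']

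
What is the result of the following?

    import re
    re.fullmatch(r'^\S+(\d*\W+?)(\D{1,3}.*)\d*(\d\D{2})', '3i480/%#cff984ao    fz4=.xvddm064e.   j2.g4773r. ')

None

This matches anchored at the start of the string; then one or more of a non-whitespace character; then zero or more of a digit, then one or more of a non-word character (lazy) (captured); then 1 to 3 of a non-digit, then zero or more of any character (captured); then zero or more of a digit; then a digit, then exactly 2 of a non-digit (captured).
For `fullmatch`, every character of the input must be accounted for by the pattern.
Here there's no way to consume every character, so the call returns None.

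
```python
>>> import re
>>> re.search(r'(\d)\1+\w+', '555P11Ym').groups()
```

('5',)

A backreference is literal: `\1` must see the identical characters the first group matched.
`re.search` scans for the first position where the pattern succeeds.
The match spans [0:8] → '555P11Ym'.
Captured: group 1 = '5'.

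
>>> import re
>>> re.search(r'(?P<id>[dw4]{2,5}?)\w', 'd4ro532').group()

'd4r'

The pattern matches 2 to 5 of one of [dw4] (lazy) (captured as 'id'); then a word character.
Unlike `match`, `search` isn't anchored — it looks for the pattern anywhere in the string.
The match spans [0:3] → 'd4r'.
Captured: group 1 = 'd4'.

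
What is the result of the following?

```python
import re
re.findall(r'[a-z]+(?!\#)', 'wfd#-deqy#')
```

['wf', 'deq']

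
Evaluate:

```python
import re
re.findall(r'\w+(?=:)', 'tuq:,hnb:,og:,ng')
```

['tuq', 'hnb', 'og']

The `(?=…)`/`(?<=…)` assertion just peeks at neighbouring text; it doesn't advance the match position.
Walking the string: at [0:3] → 'tuq'; at [5:8] → 'hnb'; at [10:12] → 'og'.
With no groups in the pattern, `findall` gives back each whole match — 3 here.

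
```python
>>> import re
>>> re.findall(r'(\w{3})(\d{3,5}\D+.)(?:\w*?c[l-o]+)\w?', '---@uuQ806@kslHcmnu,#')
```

The pattern matches exactly 3 of a word character (captured); then 3 to 5 of a digit, then one or more of a non-digit, then any character (captured); then zero or more of a word character (lazy), then a literal 'c', then one or more of a character in [l-o] (non-capturing group); then optionally a word character.
Matches: at [4:19] match 'uuQ806@kslHcmnu', groups = ('uuQ', '806@kslH').
With 2 capturing groups, `findall` returns a 2-tuple per match.

[('uuQ', '806@kslH')]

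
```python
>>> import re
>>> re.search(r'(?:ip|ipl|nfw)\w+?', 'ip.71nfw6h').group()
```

'nfw6'

`re.search` scans for the first position where the pattern succeeds.
The match spans [5:9] → 'nfw6'.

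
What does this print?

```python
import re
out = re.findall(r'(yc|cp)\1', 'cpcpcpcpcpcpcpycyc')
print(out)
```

`\1` has to match the exact text group 1 already captured.
Scanning left to right: at [0:4] match 'cpcp', group 1 = 'cp'; at [4:8] match 'cpcp', group 1 = 'cp'; at [8:12] match 'cpcp', group 1 = 'cp'; at [14:18] match 'ycyc', group 1 = 'yc'.
Because there's exactly one group, `findall` drops the full match and keeps group 1 from each hit.

['cp', 'cp', 'cp', 'yc']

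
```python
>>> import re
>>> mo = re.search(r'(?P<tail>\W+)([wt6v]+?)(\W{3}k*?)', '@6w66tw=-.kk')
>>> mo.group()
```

Pattern: one or more of a non-word character (captured as 'tail'); then one or more of one of [wt6v] (lazy) (captured); then exactly 3 of a non-word character, then zero or more of a literal 'k' (lazy) (captured).
With the lazy modifier that quantifier settles for the fewest repetitions that let the rest of the pattern succeed (the atoms after it are unaffected and can still be greedy).
`search` walks the string left to right and returns the first match it finds.
The match spans [0:10] → '@6w66tw=-.'.
Captured: group 1 = '@', group 2 = '6w66tw', group 3 = '=-.'.

'@6w66tw=-.'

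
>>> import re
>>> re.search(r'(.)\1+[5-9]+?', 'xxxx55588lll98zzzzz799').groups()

`\1` has to match the exact text group 1 already captured.
Unlike `match`, `search` isn't anchored — it looks for the pattern anywhere in the string.
The match spans [0:5] → 'xxxx5'.
Captured: group 1 = 'x'.

('x',)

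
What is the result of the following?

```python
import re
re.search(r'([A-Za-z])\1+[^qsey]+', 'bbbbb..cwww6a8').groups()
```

The match spans [0:14] → 'bbbbb..cwww6a8'.
Captured: group 1 = 'b'.

('b',)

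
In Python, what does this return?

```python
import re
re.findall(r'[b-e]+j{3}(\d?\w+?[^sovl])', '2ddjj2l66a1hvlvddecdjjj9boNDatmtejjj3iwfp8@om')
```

The pattern matches one or more of a character in [b-e], then exactly 3 of the literal 'j'; then optionally a digit, then one or more of a word character (lazy), then any character except [sovl] (captured).
A `+?`/`*?`/`{m,n}?` starts at its minimum and grows only as far as needed for what follows to match.
Matches: at [15:27] match 'ddecdjjj9boN', group 1 = '9boN'; at [32:39] match 'ejjj3iw', group 1 = '3iw'.
Because there's exactly one group, `findall` drops the full match and keeps group 1 from each hit.

['9boN', '3iw']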